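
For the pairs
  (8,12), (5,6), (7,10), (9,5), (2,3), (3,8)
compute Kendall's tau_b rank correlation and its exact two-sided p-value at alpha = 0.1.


Step 1: Enumerate the 15 unordered pairs (i,j) with i<j and classify each by sign(x_j-x_i) * sign(y_j-y_i).
  (1,2):dx=-3,dy=-6->C; (1,3):dx=-1,dy=-2->C; (1,4):dx=+1,dy=-7->D; (1,5):dx=-6,dy=-9->C
  (1,6):dx=-5,dy=-4->C; (2,3):dx=+2,dy=+4->C; (2,4):dx=+4,dy=-1->D; (2,5):dx=-3,dy=-3->C
  (2,6):dx=-2,dy=+2->D; (3,4):dx=+2,dy=-5->D; (3,5):dx=-5,dy=-7->C; (3,6):dx=-4,dy=-2->C
  (4,5):dx=-7,dy=-2->C; (4,6):dx=-6,dy=+3->D; (5,6):dx=+1,dy=+5->C
Step 2: C = 10, D = 5, total pairs = 15.
Step 3: tau = (C - D)/(n(n-1)/2) = (10 - 5)/15 = 0.333333.
Step 4: Exact two-sided p-value (enumerate n! = 720 permutations of y under H0): p = 0.469444.
Step 5: alpha = 0.1. fail to reject H0.

tau_b = 0.3333 (C=10, D=5), p = 0.469444, fail to reject H0.


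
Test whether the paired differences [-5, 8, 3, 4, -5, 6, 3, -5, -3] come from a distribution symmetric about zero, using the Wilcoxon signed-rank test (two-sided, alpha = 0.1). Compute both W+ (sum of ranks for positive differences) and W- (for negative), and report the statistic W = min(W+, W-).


Step 1: Drop any zero differences (none here) and take |d_i|.
|d| = [5, 8, 3, 4, 5, 6, 3, 5, 3]
Step 2: Midrank |d_i| (ties get averaged ranks).
ranks: |5|->6, |8|->9, |3|->2, |4|->4, |5|->6, |6|->8, |3|->2, |5|->6, |3|->2
Step 3: Attach original signs; sum ranks with positive sign and with negative sign.
W+ = 9 + 2 + 4 + 8 + 2 = 25
W- = 6 + 6 + 6 + 2 = 20
(Check: W+ + W- = 45 should equal n(n+1)/2 = 45.)
Step 4: Test statistic W = min(W+, W-) = 20.
Step 5: Ties in |d|, so use the tie-corrected normal approximation.
        E[W] = n(n+1)/4 = 9*10/4 = 22.5.
        Tie groups: |d|=3 (t=3), |d|=5 (t=3); sum(t^3 - t) = 48.
        Var[W] = n(n+1)(2n+1)/24 - sum(t^3-t)/48 = 1710/24 - 48/48 = 70.25.
        z = (W - E[W]) / sqrt(Var[W]) = (20 - 22.5) / 8.3815 = -0.2983.
        Two-sided p = 2*Phi(z) = 0.765493.
Step 6: alpha = 0.1. fail to reject H0.

W+ = 25, W- = 20, W = min = 20, p = 0.765493, fail to reject H0.


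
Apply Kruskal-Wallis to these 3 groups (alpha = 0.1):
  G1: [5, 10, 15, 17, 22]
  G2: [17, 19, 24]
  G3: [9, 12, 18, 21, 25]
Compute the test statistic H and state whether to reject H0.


Step 1: Combine all N = 13 observations and assign midranks.
sorted (value, group, rank): (5,G1,1), (9,G3,2), (10,G1,3), (12,G3,4), (15,G1,5), (17,G1,6.5), (17,G2,6.5), (18,G3,8), (19,G2,9), (21,G3,10), (22,G1,11), (24,G2,12), (25,G3,13)
Step 2: Sum ranks within each group.
R_1 = 26.5 (n_1 = 5)
R_2 = 27.5 (n_2 = 3)
R_3 = 37 (n_3 = 5)
Step 3: H = 12/(N(N+1)) * sum(R_i^2/n_i) - 3(N+1)
     = 12/(13*14) * (26.5^2/5 + 27.5^2/3 + 37^2/5) - 3*14
     = 0.065934 * 666.333 - 42
     = 1.934066.
Step 4: Ties present; correction factor C = 1 - 6/(13^3 - 13) = 0.997253. Corrected H = 1.934066 / 0.997253 = 1.939394.
Step 5: Under H0, H ~ chi^2(2); p-value = 0.379198.
Step 6: alpha = 0.1. fail to reject H0.

H = 1.9394, df = 2, p = 0.379198, fail to reject H0.


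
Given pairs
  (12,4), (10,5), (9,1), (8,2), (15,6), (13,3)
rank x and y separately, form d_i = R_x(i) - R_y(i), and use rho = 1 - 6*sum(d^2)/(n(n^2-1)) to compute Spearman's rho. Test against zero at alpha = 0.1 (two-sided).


Step 1: Rank x and y separately (midranks; no ties here).
rank(x): 12->4, 10->3, 9->2, 8->1, 15->6, 13->5
rank(y): 4->4, 5->5, 1->1, 2->2, 6->6, 3->3
Step 2: d_i = R_x(i) - R_y(i); compute d_i^2.
  (4-4)^2=0, (3-5)^2=4, (2-1)^2=1, (1-2)^2=1, (6-6)^2=0, (5-3)^2=4
sum(d^2) = 10.
Step 3: rho = 1 - 6*10 / (6*(6^2 - 1)) = 1 - 60/210 = 0.714286.
Step 4: Under H0, t = rho * sqrt((n-2)/(1-rho^2)) = 2.0412 ~ t(4).
Step 5: Two-sided p-value from the t-distribution with 4 df = 0.110787.
Step 6: alpha = 0.1. fail to reject H0.

rho = 0.7143, p = 0.110787, fail to reject H0 at alpha = 0.1.


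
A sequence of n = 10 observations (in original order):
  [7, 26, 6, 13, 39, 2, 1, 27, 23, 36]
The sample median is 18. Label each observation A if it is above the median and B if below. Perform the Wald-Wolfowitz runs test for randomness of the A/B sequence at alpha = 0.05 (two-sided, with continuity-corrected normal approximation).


Step 1: Compute median = 18; label A = above, B = below.
Labels in order: BABBABBAAA  (n_A = 5, n_B = 5)
Step 2: Count runs R = 6.
Step 3: Under H0 (random ordering), E[R] = 2*n_A*n_B/(n_A+n_B) + 1 = 2*5*5/10 + 1 = 6.0000.
        Var[R] = 2*n_A*n_B*(2*n_A*n_B - n_A - n_B) / ((n_A+n_B)^2 * (n_A+n_B-1)) = 2000/900 = 2.2222.
        SD[R] = 1.4907.
Step 4: R = E[R], so z = 0 with no continuity correction.
Step 5: Two-sided p-value via normal approximation = 2*(1 - Phi(|z|)) = 1.000000.
Step 6: alpha = 0.05. fail to reject H0.

R = 6, z = 0.0000, p = 1.000000, fail to reject H0.


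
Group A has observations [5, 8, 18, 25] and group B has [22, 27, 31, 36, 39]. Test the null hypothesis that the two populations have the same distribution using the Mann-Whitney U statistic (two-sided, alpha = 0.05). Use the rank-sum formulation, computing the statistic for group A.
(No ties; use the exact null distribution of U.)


Step 1: Combine and sort all 9 observations; assign midranks.
sorted (value, group): (5,X), (8,X), (18,X), (22,Y), (25,X), (27,Y), (31,Y), (36,Y), (39,Y)
ranks: 5->1, 8->2, 18->3, 22->4, 25->5, 27->6, 31->7, 36->8, 39->9
Step 2: Rank sum for X: R1 = 1 + 2 + 3 + 5 = 11.
Step 3: U_X = R1 - n1(n1+1)/2 = 11 - 4*5/2 = 11 - 10 = 1.
       U_Y = n1*n2 - U_X = 20 - 1 = 19.
Step 4: No ties, so the exact null distribution of U (based on enumerating the C(9,4) = 126 equally likely rank assignments) gives the two-sided p-value.
Step 5: p-value = 0.031746; compare to alpha = 0.05. reject H0.

U_X = 1, p = 0.031746, reject H0 at alpha = 0.05.


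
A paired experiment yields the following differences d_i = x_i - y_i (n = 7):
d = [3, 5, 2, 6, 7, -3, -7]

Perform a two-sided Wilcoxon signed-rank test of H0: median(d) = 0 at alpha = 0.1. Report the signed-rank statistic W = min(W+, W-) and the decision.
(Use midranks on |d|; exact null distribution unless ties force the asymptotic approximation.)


Step 1: Drop any zero differences (none here) and take |d_i|.
|d| = [3, 5, 2, 6, 7, 3, 7]
Step 2: Midrank |d_i| (ties get averaged ranks).
ranks: |3|->2.5, |5|->4, |2|->1, |6|->5, |7|->6.5, |3|->2.5, |7|->6.5
Step 3: Attach original signs; sum ranks with positive sign and with negative sign.
W+ = 2.5 + 4 + 1 + 5 + 6.5 = 19
W- = 2.5 + 6.5 = 9
(Check: W+ + W- = 28 should equal n(n+1)/2 = 28.)
Step 4: Test statistic W = min(W+, W-) = 9.
Step 5: Ties in |d|, so use the tie-corrected normal approximation.
        E[W] = n(n+1)/4 = 7*8/4 = 14.
        Tie groups: |d|=3 (t=2), |d|=7 (t=2); sum(t^3 - t) = 12.
        Var[W] = n(n+1)(2n+1)/24 - sum(t^3-t)/48 = 840/24 - 12/48 = 34.75.
        z = (W - E[W]) / sqrt(Var[W]) = (9 - 14) / 5.8949 = -0.8482.
        Two-sided p = 2*Phi(z) = 0.396333.
Step 6: alpha = 0.1. fail to reject H0.

W+ = 19, W- = 9, W = min = 9, p = 0.396333, fail to reject H0.


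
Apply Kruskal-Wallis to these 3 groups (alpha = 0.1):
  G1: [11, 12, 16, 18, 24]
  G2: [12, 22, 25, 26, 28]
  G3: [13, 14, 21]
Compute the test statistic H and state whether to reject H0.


Step 1: Combine all N = 13 observations and assign midranks.
sorted (value, group, rank): (11,G1,1), (12,G1,2.5), (12,G2,2.5), (13,G3,4), (14,G3,5), (16,G1,6), (18,G1,7), (21,G3,8), (22,G2,9), (24,G1,10), (25,G2,11), (26,G2,12), (28,G2,13)
Step 2: Sum ranks within each group.
R_1 = 26.5 (n_1 = 5)
R_2 = 47.5 (n_2 = 5)
R_3 = 17 (n_3 = 3)
Step 3: H = 12/(N(N+1)) * sum(R_i^2/n_i) - 3(N+1)
     = 12/(13*14) * (26.5^2/5 + 47.5^2/5 + 17^2/3) - 3*14
     = 0.065934 * 688.033 - 42
     = 3.364835.
Step 4: Ties present; correction factor C = 1 - 6/(13^3 - 13) = 0.997253. Corrected H = 3.364835 / 0.997253 = 3.374105.
Step 5: Under H0, H ~ chi^2(2); p-value = 0.185064.
Step 6: alpha = 0.1. fail to reject H0.

H = 3.3741, df = 2, p = 0.185064, fail to reject H0.


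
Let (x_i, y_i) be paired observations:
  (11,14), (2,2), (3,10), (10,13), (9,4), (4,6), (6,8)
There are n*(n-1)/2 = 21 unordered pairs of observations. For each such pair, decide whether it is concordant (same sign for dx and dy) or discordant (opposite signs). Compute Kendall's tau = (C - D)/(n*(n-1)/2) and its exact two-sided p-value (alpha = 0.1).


Step 1: Enumerate the 21 unordered pairs (i,j) with i<j and classify each by sign(x_j-x_i) * sign(y_j-y_i).
  (1,2):dx=-9,dy=-12->C; (1,3):dx=-8,dy=-4->C; (1,4):dx=-1,dy=-1->C; (1,5):dx=-2,dy=-10->C
  (1,6):dx=-7,dy=-8->C; (1,7):dx=-5,dy=-6->C; (2,3):dx=+1,dy=+8->C; (2,4):dx=+8,dy=+11->C
  (2,5):dx=+7,dy=+2->C; (2,6):dx=+2,dy=+4->C; (2,7):dx=+4,dy=+6->C; (3,4):dx=+7,dy=+3->C
  (3,5):dx=+6,dy=-6->D; (3,6):dx=+1,dy=-4->D; (3,7):dx=+3,dy=-2->D; (4,5):dx=-1,dy=-9->C
  (4,6):dx=-6,dy=-7->C; (4,7):dx=-4,dy=-5->C; (5,6):dx=-5,dy=+2->D; (5,7):dx=-3,dy=+4->D
  (6,7):dx=+2,dy=+2->C
Step 2: C = 16, D = 5, total pairs = 21.
Step 3: tau = (C - D)/(n(n-1)/2) = (16 - 5)/21 = 0.523810.
Step 4: Exact two-sided p-value (enumerate n! = 5040 permutations of y under H0): p = 0.136111.
Step 5: alpha = 0.1. fail to reject H0.

tau_b = 0.5238 (C=16, D=5), p = 0.136111, fail to reject H0.


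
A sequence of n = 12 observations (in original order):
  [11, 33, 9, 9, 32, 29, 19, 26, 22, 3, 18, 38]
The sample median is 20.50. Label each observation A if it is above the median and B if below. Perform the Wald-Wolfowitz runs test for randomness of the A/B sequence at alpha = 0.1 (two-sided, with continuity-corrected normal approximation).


Step 1: Compute median = 20.50; label A = above, B = below.
Labels in order: BABBAABAABBA  (n_A = 6, n_B = 6)
Step 2: Count runs R = 8.
Step 3: Under H0 (random ordering), E[R] = 2*n_A*n_B/(n_A+n_B) + 1 = 2*6*6/12 + 1 = 7.0000.
        Var[R] = 2*n_A*n_B*(2*n_A*n_B - n_A - n_B) / ((n_A+n_B)^2 * (n_A+n_B-1)) = 4320/1584 = 2.7273.
        SD[R] = 1.6514.
Step 4: Continuity-corrected z = (R - 0.5 - E[R]) / SD[R] = (8 - 0.5 - 7.0000) / 1.6514 = 0.3028.
Step 5: Two-sided p-value via normal approximation = 2*(1 - Phi(|z|)) = 0.762069.
Step 6: alpha = 0.1. fail to reject H0.

R = 8, z = 0.3028, p = 0.762069, fail to reject H0.


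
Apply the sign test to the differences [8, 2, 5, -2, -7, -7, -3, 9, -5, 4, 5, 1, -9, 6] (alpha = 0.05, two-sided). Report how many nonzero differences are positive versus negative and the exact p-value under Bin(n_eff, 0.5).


Step 1: Discard zero differences. Original n = 14; n_eff = number of nonzero differences = 14.
Nonzero differences (with sign): +8, +2, +5, -2, -7, -7, -3, +9, -5, +4, +5, +1, -9, +6
Step 2: Count signs: positive = 8, negative = 6.
Step 3: Under H0: P(positive) = 0.5, so the number of positives S ~ Bin(14, 0.5).
Step 4: Two-sided exact p-value = sum of Bin(14,0.5) probabilities at or below the observed probability = 0.790527.
Step 5: alpha = 0.05. fail to reject H0.

n_eff = 14, pos = 8, neg = 6, p = 0.790527, fail to reject H0.


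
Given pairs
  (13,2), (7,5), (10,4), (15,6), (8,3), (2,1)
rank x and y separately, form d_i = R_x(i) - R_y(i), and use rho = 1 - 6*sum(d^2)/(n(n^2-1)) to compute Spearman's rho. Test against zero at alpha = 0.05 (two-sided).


Step 1: Rank x and y separately (midranks; no ties here).
rank(x): 13->5, 7->2, 10->4, 15->6, 8->3, 2->1
rank(y): 2->2, 5->5, 4->4, 6->6, 3->3, 1->1
Step 2: d_i = R_x(i) - R_y(i); compute d_i^2.
  (5-2)^2=9, (2-5)^2=9, (4-4)^2=0, (6-6)^2=0, (3-3)^2=0, (1-1)^2=0
sum(d^2) = 18.
Step 3: rho = 1 - 6*18 / (6*(6^2 - 1)) = 1 - 108/210 = 0.485714.
Step 4: Under H0, t = rho * sqrt((n-2)/(1-rho^2)) = 1.1113 ~ t(4).
Step 5: Two-sided p-value from the t-distribution with 4 df = 0.328723.
Step 6: alpha = 0.05. fail to reject H0.

rho = 0.4857, p = 0.328723, fail to reject H0 at alpha = 0.05.


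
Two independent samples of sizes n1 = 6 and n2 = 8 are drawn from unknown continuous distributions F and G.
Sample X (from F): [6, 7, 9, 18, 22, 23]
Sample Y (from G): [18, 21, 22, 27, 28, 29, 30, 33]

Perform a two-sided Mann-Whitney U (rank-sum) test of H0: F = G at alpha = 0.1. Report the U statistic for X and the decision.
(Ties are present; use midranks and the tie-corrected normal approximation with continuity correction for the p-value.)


Step 1: Combine and sort all 14 observations; assign midranks.
sorted (value, group): (6,X), (7,X), (9,X), (18,X), (18,Y), (21,Y), (22,X), (22,Y), (23,X), (27,Y), (28,Y), (29,Y), (30,Y), (33,Y)
ranks: 6->1, 7->2, 9->3, 18->4.5, 18->4.5, 21->6, 22->7.5, 22->7.5, 23->9, 27->10, 28->11, 29->12, 30->13, 33->14
Step 2: Rank sum for X: R1 = 1 + 2 + 3 + 4.5 + 7.5 + 9 = 27.
Step 3: U_X = R1 - n1(n1+1)/2 = 27 - 6*7/2 = 27 - 21 = 6.
       U_Y = n1*n2 - U_X = 48 - 6 = 42.
Step 4: Ties are present, so use the tie-corrected normal approximation (with continuity correction) for the p-value.
Step 5: p-value = 0.023560; compare to alpha = 0.1. reject H0.

U_X = 6, p = 0.023560, reject H0 at alpha = 0.1.


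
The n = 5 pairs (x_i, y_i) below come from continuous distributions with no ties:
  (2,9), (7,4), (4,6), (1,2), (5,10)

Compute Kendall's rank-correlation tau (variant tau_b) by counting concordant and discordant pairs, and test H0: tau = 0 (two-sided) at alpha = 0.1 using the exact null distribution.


Step 1: Enumerate the 10 unordered pairs (i,j) with i<j and classify each by sign(x_j-x_i) * sign(y_j-y_i).
  (1,2):dx=+5,dy=-5->D; (1,3):dx=+2,dy=-3->D; (1,4):dx=-1,dy=-7->C; (1,5):dx=+3,dy=+1->C
  (2,3):dx=-3,dy=+2->D; (2,4):dx=-6,dy=-2->C; (2,5):dx=-2,dy=+6->D; (3,4):dx=-3,dy=-4->C
  (3,5):dx=+1,dy=+4->C; (4,5):dx=+4,dy=+8->C
Step 2: C = 6, D = 4, total pairs = 10.
Step 3: tau = (C - D)/(n(n-1)/2) = (6 - 4)/10 = 0.200000.
Step 4: Exact two-sided p-value (enumerate n! = 120 permutations of y under H0): p = 0.816667.
Step 5: alpha = 0.1. fail to reject H0.

tau_b = 0.2000 (C=6, D=4), p = 0.816667, fail to reject H0.


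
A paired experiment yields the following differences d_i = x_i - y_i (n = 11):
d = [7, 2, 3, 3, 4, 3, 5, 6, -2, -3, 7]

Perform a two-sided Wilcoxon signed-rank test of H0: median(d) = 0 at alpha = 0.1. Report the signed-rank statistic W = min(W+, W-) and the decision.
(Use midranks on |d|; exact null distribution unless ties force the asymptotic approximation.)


Step 1: Drop any zero differences (none here) and take |d_i|.
|d| = [7, 2, 3, 3, 4, 3, 5, 6, 2, 3, 7]
Step 2: Midrank |d_i| (ties get averaged ranks).
ranks: |7|->10.5, |2|->1.5, |3|->4.5, |3|->4.5, |4|->7, |3|->4.5, |5|->8, |6|->9, |2|->1.5, |3|->4.5, |7|->10.5
Step 3: Attach original signs; sum ranks with positive sign and with negative sign.
W+ = 10.5 + 1.5 + 4.5 + 4.5 + 7 + 4.5 + 8 + 9 + 10.5 = 60
W- = 1.5 + 4.5 = 6
(Check: W+ + W- = 66 should equal n(n+1)/2 = 66.)
Step 4: Test statistic W = min(W+, W-) = 6.
Step 5: Ties in |d|, so use the tie-corrected normal approximation.
        E[W] = n(n+1)/4 = 11*12/4 = 33.
        Tie groups: |d|=2 (t=2), |d|=3 (t=4), |d|=7 (t=2); sum(t^3 - t) = 72.
        Var[W] = n(n+1)(2n+1)/24 - sum(t^3-t)/48 = 3036/24 - 72/48 = 125.
        z = (W - E[W]) / sqrt(Var[W]) = (6 - 33) / 11.1803 = -2.4150.
        Two-sided p = 2*Phi(z) = 0.015737.
Step 6: alpha = 0.1. reject H0.

W+ = 60, W- = 6, W = min = 6, p = 0.015737, reject H0.


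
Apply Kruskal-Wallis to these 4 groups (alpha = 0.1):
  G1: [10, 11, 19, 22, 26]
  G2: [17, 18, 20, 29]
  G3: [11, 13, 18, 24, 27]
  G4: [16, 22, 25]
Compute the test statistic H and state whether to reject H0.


Step 1: Combine all N = 17 observations and assign midranks.
sorted (value, group, rank): (10,G1,1), (11,G1,2.5), (11,G3,2.5), (13,G3,4), (16,G4,5), (17,G2,6), (18,G2,7.5), (18,G3,7.5), (19,G1,9), (20,G2,10), (22,G1,11.5), (22,G4,11.5), (24,G3,13), (25,G4,14), (26,G1,15), (27,G3,16), (29,G2,17)
Step 2: Sum ranks within each group.
R_1 = 39 (n_1 = 5)
R_2 = 40.5 (n_2 = 4)
R_3 = 43 (n_3 = 5)
R_4 = 30.5 (n_4 = 3)
Step 3: H = 12/(N(N+1)) * sum(R_i^2/n_i) - 3(N+1)
     = 12/(17*18) * (39^2/5 + 40.5^2/4 + 43^2/5 + 30.5^2/3) - 3*18
     = 0.039216 * 1394.15 - 54
     = 0.672386.
Step 4: Ties present; correction factor C = 1 - 18/(17^3 - 17) = 0.996324. Corrected H = 0.672386 / 0.996324 = 0.674867.
Step 5: Under H0, H ~ chi^2(3); p-value = 0.879099.
Step 6: alpha = 0.1. fail to reject H0.

H = 0.6749, df = 3, p = 0.879099, fail to reject H0.


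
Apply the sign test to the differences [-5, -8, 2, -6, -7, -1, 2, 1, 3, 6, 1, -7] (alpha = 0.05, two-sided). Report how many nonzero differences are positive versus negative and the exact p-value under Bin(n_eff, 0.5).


Step 1: Discard zero differences. Original n = 12; n_eff = number of nonzero differences = 12.
Nonzero differences (with sign): -5, -8, +2, -6, -7, -1, +2, +1, +3, +6, +1, -7
Step 2: Count signs: positive = 6, negative = 6.
Step 3: Under H0: P(positive) = 0.5, so the number of positives S ~ Bin(12, 0.5).
Step 4: Two-sided exact p-value = sum of Bin(12,0.5) probabilities at or below the observed probability = 1.000000.
Step 5: alpha = 0.05. fail to reject H0.

n_eff = 12, pos = 6, neg = 6, p = 1.000000, fail to reject H0.


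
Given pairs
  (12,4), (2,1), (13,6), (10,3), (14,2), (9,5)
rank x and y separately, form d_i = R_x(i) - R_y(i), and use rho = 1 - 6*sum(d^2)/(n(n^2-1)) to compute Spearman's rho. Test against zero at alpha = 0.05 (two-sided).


Step 1: Rank x and y separately (midranks; no ties here).
rank(x): 12->4, 2->1, 13->5, 10->3, 14->6, 9->2
rank(y): 4->4, 1->1, 6->6, 3->3, 2->2, 5->5
Step 2: d_i = R_x(i) - R_y(i); compute d_i^2.
  (4-4)^2=0, (1-1)^2=0, (5-6)^2=1, (3-3)^2=0, (6-2)^2=16, (2-5)^2=9
sum(d^2) = 26.
Step 3: rho = 1 - 6*26 / (6*(6^2 - 1)) = 1 - 156/210 = 0.257143.
Step 4: Under H0, t = rho * sqrt((n-2)/(1-rho^2)) = 0.5322 ~ t(4).
Step 5: Two-sided p-value from the t-distribution with 4 df = 0.622787.
Step 6: alpha = 0.05. fail to reject H0.

rho = 0.2571, p = 0.622787, fail to reject H0 at alpha = 0.05.


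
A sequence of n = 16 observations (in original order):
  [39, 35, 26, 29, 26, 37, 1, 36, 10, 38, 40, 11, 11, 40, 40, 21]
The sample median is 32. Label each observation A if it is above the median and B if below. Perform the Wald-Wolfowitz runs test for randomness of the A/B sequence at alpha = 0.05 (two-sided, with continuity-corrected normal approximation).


Step 1: Compute median = 32; label A = above, B = below.
Labels in order: AABBBABABAABBAAB  (n_A = 8, n_B = 8)
Step 2: Count runs R = 10.
Step 3: Under H0 (random ordering), E[R] = 2*n_A*n_B/(n_A+n_B) + 1 = 2*8*8/16 + 1 = 9.0000.
        Var[R] = 2*n_A*n_B*(2*n_A*n_B - n_A - n_B) / ((n_A+n_B)^2 * (n_A+n_B-1)) = 14336/3840 = 3.7333.
        SD[R] = 1.9322.
Step 4: Continuity-corrected z = (R - 0.5 - E[R]) / SD[R] = (10 - 0.5 - 9.0000) / 1.9322 = 0.2588.
Step 5: Two-sided p-value via normal approximation = 2*(1 - Phi(|z|)) = 0.795809.
Step 6: alpha = 0.05. fail to reject H0.

R = 10, z = 0.2588, p = 0.795809, fail to reject H0.


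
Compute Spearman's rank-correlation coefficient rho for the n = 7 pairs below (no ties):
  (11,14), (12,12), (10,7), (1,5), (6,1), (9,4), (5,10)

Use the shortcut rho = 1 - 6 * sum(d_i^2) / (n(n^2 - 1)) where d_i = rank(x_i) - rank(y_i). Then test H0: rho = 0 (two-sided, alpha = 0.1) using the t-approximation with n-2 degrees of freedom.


Step 1: Rank x and y separately (midranks; no ties here).
rank(x): 11->6, 12->7, 10->5, 1->1, 6->3, 9->4, 5->2
rank(y): 14->7, 12->6, 7->4, 5->3, 1->1, 4->2, 10->5
Step 2: d_i = R_x(i) - R_y(i); compute d_i^2.
  (6-7)^2=1, (7-6)^2=1, (5-4)^2=1, (1-3)^2=4, (3-1)^2=4, (4-2)^2=4, (2-5)^2=9
sum(d^2) = 24.
Step 3: rho = 1 - 6*24 / (7*(7^2 - 1)) = 1 - 144/336 = 0.571429.
Step 4: Under H0, t = rho * sqrt((n-2)/(1-rho^2)) = 1.5570 ~ t(5).
Step 5: Two-sided p-value from the t-distribution with 5 df = 0.180202.
Step 6: alpha = 0.1. fail to reject H0.

rho = 0.5714, p = 0.180202, fail to reject H0 at alpha = 0.1.


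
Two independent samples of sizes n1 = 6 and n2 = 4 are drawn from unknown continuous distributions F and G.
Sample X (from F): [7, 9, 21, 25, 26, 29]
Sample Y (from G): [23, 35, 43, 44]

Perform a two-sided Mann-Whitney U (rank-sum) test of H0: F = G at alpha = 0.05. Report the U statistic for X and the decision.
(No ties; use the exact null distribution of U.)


Step 1: Combine and sort all 10 observations; assign midranks.
sorted (value, group): (7,X), (9,X), (21,X), (23,Y), (25,X), (26,X), (29,X), (35,Y), (43,Y), (44,Y)
ranks: 7->1, 9->2, 21->3, 23->4, 25->5, 26->6, 29->7, 35->8, 43->9, 44->10
Step 2: Rank sum for X: R1 = 1 + 2 + 3 + 5 + 6 + 7 = 24.
Step 3: U_X = R1 - n1(n1+1)/2 = 24 - 6*7/2 = 24 - 21 = 3.
       U_Y = n1*n2 - U_X = 24 - 3 = 21.
Step 4: No ties, so the exact null distribution of U (based on enumerating the C(10,6) = 210 equally likely rank assignments) gives the two-sided p-value.
Step 5: p-value = 0.066667; compare to alpha = 0.05. fail to reject H0.

U_X = 3, p = 0.066667, fail to reject H0 at alpha = 0.05.


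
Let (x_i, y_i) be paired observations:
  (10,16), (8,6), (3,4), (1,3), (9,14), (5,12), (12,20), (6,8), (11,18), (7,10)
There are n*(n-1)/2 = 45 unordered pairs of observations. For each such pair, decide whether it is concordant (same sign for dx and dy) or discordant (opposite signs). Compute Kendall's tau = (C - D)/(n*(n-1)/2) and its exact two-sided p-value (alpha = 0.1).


Step 1: Enumerate the 45 unordered pairs (i,j) with i<j and classify each by sign(x_j-x_i) * sign(y_j-y_i).
  (1,2):dx=-2,dy=-10->C; (1,3):dx=-7,dy=-12->C; (1,4):dx=-9,dy=-13->C; (1,5):dx=-1,dy=-2->C
  (1,6):dx=-5,dy=-4->C; (1,7):dx=+2,dy=+4->C; (1,8):dx=-4,dy=-8->C; (1,9):dx=+1,dy=+2->C
  (1,10):dx=-3,dy=-6->C; (2,3):dx=-5,dy=-2->C; (2,4):dx=-7,dy=-3->C; (2,5):dx=+1,dy=+8->C
  (2,6):dx=-3,dy=+6->D; (2,7):dx=+4,dy=+14->C; (2,8):dx=-2,dy=+2->D; (2,9):dx=+3,dy=+12->C
  (2,10):dx=-1,dy=+4->D; (3,4):dx=-2,dy=-1->C; (3,5):dx=+6,dy=+10->C; (3,6):dx=+2,dy=+8->C
  (3,7):dx=+9,dy=+16->C; (3,8):dx=+3,dy=+4->C; (3,9):dx=+8,dy=+14->C; (3,10):dx=+4,dy=+6->C
  (4,5):dx=+8,dy=+11->C; (4,6):dx=+4,dy=+9->C; (4,7):dx=+11,dy=+17->C; (4,8):dx=+5,dy=+5->C
  (4,9):dx=+10,dy=+15->C; (4,10):dx=+6,dy=+7->C; (5,6):dx=-4,dy=-2->C; (5,7):dx=+3,dy=+6->C
  (5,8):dx=-3,dy=-6->C; (5,9):dx=+2,dy=+4->C; (5,10):dx=-2,dy=-4->C; (6,7):dx=+7,dy=+8->C
  (6,8):dx=+1,dy=-4->D; (6,9):dx=+6,dy=+6->C; (6,10):dx=+2,dy=-2->D; (7,8):dx=-6,dy=-12->C
  (7,9):dx=-1,dy=-2->C; (7,10):dx=-5,dy=-10->C; (8,9):dx=+5,dy=+10->C; (8,10):dx=+1,dy=+2->C
  (9,10):dx=-4,dy=-8->C
Step 2: C = 40, D = 5, total pairs = 45.
Step 3: tau = (C - D)/(n(n-1)/2) = (40 - 5)/45 = 0.777778.
Step 4: Exact two-sided p-value (enumerate n! = 3628800 permutations of y under H0): p = 0.000946.
Step 5: alpha = 0.1. reject H0.

tau_b = 0.7778 (C=40, D=5), p = 0.000946, reject H0.


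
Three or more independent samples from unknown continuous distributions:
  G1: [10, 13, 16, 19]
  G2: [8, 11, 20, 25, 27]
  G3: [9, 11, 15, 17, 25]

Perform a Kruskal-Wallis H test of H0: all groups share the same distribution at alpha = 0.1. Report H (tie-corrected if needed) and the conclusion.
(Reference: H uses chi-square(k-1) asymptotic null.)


Step 1: Combine all N = 14 observations and assign midranks.
sorted (value, group, rank): (8,G2,1), (9,G3,2), (10,G1,3), (11,G2,4.5), (11,G3,4.5), (13,G1,6), (15,G3,7), (16,G1,8), (17,G3,9), (19,G1,10), (20,G2,11), (25,G2,12.5), (25,G3,12.5), (27,G2,14)
Step 2: Sum ranks within each group.
R_1 = 27 (n_1 = 4)
R_2 = 43 (n_2 = 5)
R_3 = 35 (n_3 = 5)
Step 3: H = 12/(N(N+1)) * sum(R_i^2/n_i) - 3(N+1)
     = 12/(14*15) * (27^2/4 + 43^2/5 + 35^2/5) - 3*15
     = 0.057143 * 797.05 - 45
     = 0.545714.
Step 4: Ties present; correction factor C = 1 - 12/(14^3 - 14) = 0.995604. Corrected H = 0.545714 / 0.995604 = 0.548124.
Step 5: Under H0, H ~ chi^2(2); p-value = 0.760285.
Step 6: alpha = 0.1. fail to reject H0.

H = 0.5481, df = 2, p = 0.760285, fail to reject H0.


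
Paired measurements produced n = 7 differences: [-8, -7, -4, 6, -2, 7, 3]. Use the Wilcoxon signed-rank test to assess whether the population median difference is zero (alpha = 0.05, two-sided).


Step 1: Drop any zero differences (none here) and take |d_i|.
|d| = [8, 7, 4, 6, 2, 7, 3]
Step 2: Midrank |d_i| (ties get averaged ranks).
ranks: |8|->7, |7|->5.5, |4|->3, |6|->4, |2|->1, |7|->5.5, |3|->2
Step 3: Attach original signs; sum ranks with positive sign and with negative sign.
W+ = 4 + 5.5 + 2 = 11.5
W- = 7 + 5.5 + 3 + 1 = 16.5
(Check: W+ + W- = 28 should equal n(n+1)/2 = 28.)
Step 4: Test statistic W = min(W+, W-) = 11.5.
Step 5: Ties in |d|, so use the tie-corrected normal approximation.
        E[W] = n(n+1)/4 = 7*8/4 = 14.
        Tie groups: |d|=7 (t=2); sum(t^3 - t) = 6.
        Var[W] = n(n+1)(2n+1)/24 - sum(t^3-t)/48 = 840/24 - 6/48 = 34.875.
        z = (W - E[W]) / sqrt(Var[W]) = (11.5 - 14) / 5.9055 = -0.4233.
        Two-sided p = 2*Phi(z) = 0.672052.
Step 6: alpha = 0.05. fail to reject H0.

W+ = 11.5, W- = 16.5, W = min = 11.5, p = 0.672052, fail to reject H0.


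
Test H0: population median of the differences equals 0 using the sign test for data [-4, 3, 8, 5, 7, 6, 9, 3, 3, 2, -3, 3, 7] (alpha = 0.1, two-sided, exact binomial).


Step 1: Discard zero differences. Original n = 13; n_eff = number of nonzero differences = 13.
Nonzero differences (with sign): -4, +3, +8, +5, +7, +6, +9, +3, +3, +2, -3, +3, +7
Step 2: Count signs: positive = 11, negative = 2.
Step 3: Under H0: P(positive) = 0.5, so the number of positives S ~ Bin(13, 0.5).
Step 4: Two-sided exact p-value = sum of Bin(13,0.5) probabilities at or below the observed probability = 0.022461.
Step 5: alpha = 0.1. reject H0.

n_eff = 13, pos = 11, neg = 2, p = 0.022461, reject H0.


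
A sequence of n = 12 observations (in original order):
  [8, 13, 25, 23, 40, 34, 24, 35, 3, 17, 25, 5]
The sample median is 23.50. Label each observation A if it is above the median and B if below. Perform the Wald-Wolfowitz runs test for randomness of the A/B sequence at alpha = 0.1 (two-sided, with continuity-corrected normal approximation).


Step 1: Compute median = 23.50; label A = above, B = below.
Labels in order: BBABAAAABBAB  (n_A = 6, n_B = 6)
Step 2: Count runs R = 7.
Step 3: Under H0 (random ordering), E[R] = 2*n_A*n_B/(n_A+n_B) + 1 = 2*6*6/12 + 1 = 7.0000.
        Var[R] = 2*n_A*n_B*(2*n_A*n_B - n_A - n_B) / ((n_A+n_B)^2 * (n_A+n_B-1)) = 4320/1584 = 2.7273.
        SD[R] = 1.6514.
Step 4: R = E[R], so z = 0 with no continuity correction.
Step 5: Two-sided p-value via normal approximation = 2*(1 - Phi(|z|)) = 1.000000.
Step 6: alpha = 0.1. fail to reject H0.

R = 7, z = 0.0000, p = 1.000000, fail to reject H0.


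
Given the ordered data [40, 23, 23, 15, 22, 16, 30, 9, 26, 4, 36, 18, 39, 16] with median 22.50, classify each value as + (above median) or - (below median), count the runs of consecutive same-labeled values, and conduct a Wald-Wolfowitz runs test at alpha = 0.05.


Step 1: Compute median = 22.50; label A = above, B = below.
Labels in order: AAABBBABABABAB  (n_A = 7, n_B = 7)
Step 2: Count runs R = 10.
Step 3: Under H0 (random ordering), E[R] = 2*n_A*n_B/(n_A+n_B) + 1 = 2*7*7/14 + 1 = 8.0000.
        Var[R] = 2*n_A*n_B*(2*n_A*n_B - n_A - n_B) / ((n_A+n_B)^2 * (n_A+n_B-1)) = 8232/2548 = 3.2308.
        SD[R] = 1.7974.
Step 4: Continuity-corrected z = (R - 0.5 - E[R]) / SD[R] = (10 - 0.5 - 8.0000) / 1.7974 = 0.8345.
Step 5: Two-sided p-value via normal approximation = 2*(1 - Phi(|z|)) = 0.403986.
Step 6: alpha = 0.05. fail to reject H0.

R = 10, z = 0.8345, p = 0.403986, fail to reject H0.


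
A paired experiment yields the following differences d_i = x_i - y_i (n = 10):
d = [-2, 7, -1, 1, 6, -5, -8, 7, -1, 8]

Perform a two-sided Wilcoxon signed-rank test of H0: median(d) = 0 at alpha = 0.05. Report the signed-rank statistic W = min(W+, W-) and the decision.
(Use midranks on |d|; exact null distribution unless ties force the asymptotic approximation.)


Step 1: Drop any zero differences (none here) and take |d_i|.
|d| = [2, 7, 1, 1, 6, 5, 8, 7, 1, 8]
Step 2: Midrank |d_i| (ties get averaged ranks).
ranks: |2|->4, |7|->7.5, |1|->2, |1|->2, |6|->6, |5|->5, |8|->9.5, |7|->7.5, |1|->2, |8|->9.5
Step 3: Attach original signs; sum ranks with positive sign and with negative sign.
W+ = 7.5 + 2 + 6 + 7.5 + 9.5 = 32.5
W- = 4 + 2 + 5 + 9.5 + 2 = 22.5
(Check: W+ + W- = 55 should equal n(n+1)/2 = 55.)
Step 4: Test statistic W = min(W+, W-) = 22.5.
Step 5: Ties in |d|, so use the tie-corrected normal approximation.
        E[W] = n(n+1)/4 = 10*11/4 = 27.5.
        Tie groups: |d|=1 (t=3), |d|=7 (t=2), |d|=8 (t=2); sum(t^3 - t) = 36.
        Var[W] = n(n+1)(2n+1)/24 - sum(t^3-t)/48 = 2310/24 - 36/48 = 95.5.
        z = (W - E[W]) / sqrt(Var[W]) = (22.5 - 27.5) / 9.7724 = -0.5116.
        Two-sided p = 2*Phi(z) = 0.608900.
Step 6: alpha = 0.05. fail to reject H0.

W+ = 32.5, W- = 22.5, W = min = 22.5, p = 0.608900, fail to reject H0.


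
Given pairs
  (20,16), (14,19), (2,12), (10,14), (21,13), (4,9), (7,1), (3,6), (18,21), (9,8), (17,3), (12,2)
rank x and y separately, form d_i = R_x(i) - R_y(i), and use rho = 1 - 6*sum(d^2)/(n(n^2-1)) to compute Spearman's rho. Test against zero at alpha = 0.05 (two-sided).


Step 1: Rank x and y separately (midranks; no ties here).
rank(x): 20->11, 14->8, 2->1, 10->6, 21->12, 4->3, 7->4, 3->2, 18->10, 9->5, 17->9, 12->7
rank(y): 16->10, 19->11, 12->7, 14->9, 13->8, 9->6, 1->1, 6->4, 21->12, 8->5, 3->3, 2->2
Step 2: d_i = R_x(i) - R_y(i); compute d_i^2.
  (11-10)^2=1, (8-11)^2=9, (1-7)^2=36, (6-9)^2=9, (12-8)^2=16, (3-6)^2=9, (4-1)^2=9, (2-4)^2=4, (10-12)^2=4, (5-5)^2=0, (9-3)^2=36, (7-2)^2=25
sum(d^2) = 158.
Step 3: rho = 1 - 6*158 / (12*(12^2 - 1)) = 1 - 948/1716 = 0.447552.
Step 4: Under H0, t = rho * sqrt((n-2)/(1-rho^2)) = 1.5826 ~ t(10).
Step 5: Two-sided p-value from the t-distribution with 10 df = 0.144586.
Step 6: alpha = 0.05. fail to reject H0.

rho = 0.4476, p = 0.144586, fail to reject H0 at alpha = 0.05.


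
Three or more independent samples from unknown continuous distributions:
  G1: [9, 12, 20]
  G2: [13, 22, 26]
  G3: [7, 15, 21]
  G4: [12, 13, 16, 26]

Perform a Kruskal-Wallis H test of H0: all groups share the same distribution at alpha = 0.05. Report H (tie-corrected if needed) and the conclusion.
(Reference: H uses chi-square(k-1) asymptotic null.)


Step 1: Combine all N = 13 observations and assign midranks.
sorted (value, group, rank): (7,G3,1), (9,G1,2), (12,G1,3.5), (12,G4,3.5), (13,G2,5.5), (13,G4,5.5), (15,G3,7), (16,G4,8), (20,G1,9), (21,G3,10), (22,G2,11), (26,G2,12.5), (26,G4,12.5)
Step 2: Sum ranks within each group.
R_1 = 14.5 (n_1 = 3)
R_2 = 29 (n_2 = 3)
R_3 = 18 (n_3 = 3)
R_4 = 29.5 (n_4 = 4)
Step 3: H = 12/(N(N+1)) * sum(R_i^2/n_i) - 3(N+1)
     = 12/(13*14) * (14.5^2/3 + 29^2/3 + 18^2/3 + 29.5^2/4) - 3*14
     = 0.065934 * 675.979 - 42
     = 2.570055.
Step 4: Ties present; correction factor C = 1 - 18/(13^3 - 13) = 0.991758. Corrected H = 2.570055 / 0.991758 = 2.591413.
Step 5: Under H0, H ~ chi^2(3); p-value = 0.458997.
Step 6: alpha = 0.05. fail to reject H0.

H = 2.5914, df = 3, p = 0.458997, fail to reject H0.


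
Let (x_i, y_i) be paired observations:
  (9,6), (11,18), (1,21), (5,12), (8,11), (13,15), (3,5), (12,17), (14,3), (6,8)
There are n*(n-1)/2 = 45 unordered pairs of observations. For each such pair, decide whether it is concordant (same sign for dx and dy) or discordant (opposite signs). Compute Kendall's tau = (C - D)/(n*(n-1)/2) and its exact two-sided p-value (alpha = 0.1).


Step 1: Enumerate the 45 unordered pairs (i,j) with i<j and classify each by sign(x_j-x_i) * sign(y_j-y_i).
  (1,2):dx=+2,dy=+12->C; (1,3):dx=-8,dy=+15->D; (1,4):dx=-4,dy=+6->D; (1,5):dx=-1,dy=+5->D
  (1,6):dx=+4,dy=+9->C; (1,7):dx=-6,dy=-1->C; (1,8):dx=+3,dy=+11->C; (1,9):dx=+5,dy=-3->D
  (1,10):dx=-3,dy=+2->D; (2,3):dx=-10,dy=+3->D; (2,4):dx=-6,dy=-6->C; (2,5):dx=-3,dy=-7->C
  (2,6):dx=+2,dy=-3->D; (2,7):dx=-8,dy=-13->C; (2,8):dx=+1,dy=-1->D; (2,9):dx=+3,dy=-15->D
  (2,10):dx=-5,dy=-10->C; (3,4):dx=+4,dy=-9->D; (3,5):dx=+7,dy=-10->D; (3,6):dx=+12,dy=-6->D
  (3,7):dx=+2,dy=-16->D; (3,8):dx=+11,dy=-4->D; (3,9):dx=+13,dy=-18->D; (3,10):dx=+5,dy=-13->D
  (4,5):dx=+3,dy=-1->D; (4,6):dx=+8,dy=+3->C; (4,7):dx=-2,dy=-7->C; (4,8):dx=+7,dy=+5->C
  (4,9):dx=+9,dy=-9->D; (4,10):dx=+1,dy=-4->D; (5,6):dx=+5,dy=+4->C; (5,7):dx=-5,dy=-6->C
  (5,8):dx=+4,dy=+6->C; (5,9):dx=+6,dy=-8->D; (5,10):dx=-2,dy=-3->C; (6,7):dx=-10,dy=-10->C
  (6,8):dx=-1,dy=+2->D; (6,9):dx=+1,dy=-12->D; (6,10):dx=-7,dy=-7->C; (7,8):dx=+9,dy=+12->C
  (7,9):dx=+11,dy=-2->D; (7,10):dx=+3,dy=+3->C; (8,9):dx=+2,dy=-14->D; (8,10):dx=-6,dy=-9->C
  (9,10):dx=-8,dy=+5->D
Step 2: C = 20, D = 25, total pairs = 45.
Step 3: tau = (C - D)/(n(n-1)/2) = (20 - 25)/45 = -0.111111.
Step 4: Exact two-sided p-value (enumerate n! = 3628800 permutations of y under H0): p = 0.727490.
Step 5: alpha = 0.1. fail to reject H0.

tau_b = -0.1111 (C=20, D=25), p = 0.727490, fail to reject H0.


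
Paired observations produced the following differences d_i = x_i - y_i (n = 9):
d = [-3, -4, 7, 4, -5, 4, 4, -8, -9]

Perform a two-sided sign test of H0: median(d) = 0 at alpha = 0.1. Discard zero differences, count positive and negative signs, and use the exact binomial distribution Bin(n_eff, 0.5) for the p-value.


Step 1: Discard zero differences. Original n = 9; n_eff = number of nonzero differences = 9.
Nonzero differences (with sign): -3, -4, +7, +4, -5, +4, +4, -8, -9
Step 2: Count signs: positive = 4, negative = 5.
Step 3: Under H0: P(positive) = 0.5, so the number of positives S ~ Bin(9, 0.5).
Step 4: Two-sided exact p-value = sum of Bin(9,0.5) probabilities at or below the observed probability = 1.000000.
Step 5: alpha = 0.1. fail to reject H0.

n_eff = 9, pos = 4, neg = 5, p = 1.000000, fail to reject H0.


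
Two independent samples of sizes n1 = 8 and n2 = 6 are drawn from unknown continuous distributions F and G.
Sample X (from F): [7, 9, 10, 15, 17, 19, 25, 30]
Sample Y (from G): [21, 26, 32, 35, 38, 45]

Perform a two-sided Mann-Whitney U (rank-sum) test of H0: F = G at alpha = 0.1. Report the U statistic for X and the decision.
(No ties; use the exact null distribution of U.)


Step 1: Combine and sort all 14 observations; assign midranks.
sorted (value, group): (7,X), (9,X), (10,X), (15,X), (17,X), (19,X), (21,Y), (25,X), (26,Y), (30,X), (32,Y), (35,Y), (38,Y), (45,Y)
ranks: 7->1, 9->2, 10->3, 15->4, 17->5, 19->6, 21->7, 25->8, 26->9, 30->10, 32->11, 35->12, 38->13, 45->14
Step 2: Rank sum for X: R1 = 1 + 2 + 3 + 4 + 5 + 6 + 8 + 10 = 39.
Step 3: U_X = R1 - n1(n1+1)/2 = 39 - 8*9/2 = 39 - 36 = 3.
       U_Y = n1*n2 - U_X = 48 - 3 = 45.
Step 4: No ties, so the exact null distribution of U (based on enumerating the C(14,8) = 3003 equally likely rank assignments) gives the two-sided p-value.
Step 5: p-value = 0.004662; compare to alpha = 0.1. reject H0.

U_X = 3, p = 0.004662, reject H0 at alpha = 0.1.


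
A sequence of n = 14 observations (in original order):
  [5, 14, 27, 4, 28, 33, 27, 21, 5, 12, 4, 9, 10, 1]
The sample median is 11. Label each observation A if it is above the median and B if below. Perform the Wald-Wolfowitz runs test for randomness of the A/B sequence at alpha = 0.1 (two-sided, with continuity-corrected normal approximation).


Step 1: Compute median = 11; label A = above, B = below.
Labels in order: BAABAAAABABBBB  (n_A = 7, n_B = 7)
Step 2: Count runs R = 7.
Step 3: Under H0 (random ordering), E[R] = 2*n_A*n_B/(n_A+n_B) + 1 = 2*7*7/14 + 1 = 8.0000.
        Var[R] = 2*n_A*n_B*(2*n_A*n_B - n_A - n_B) / ((n_A+n_B)^2 * (n_A+n_B-1)) = 8232/2548 = 3.2308.
        SD[R] = 1.7974.
Step 4: Continuity-corrected z = (R + 0.5 - E[R]) / SD[R] = (7 + 0.5 - 8.0000) / 1.7974 = -0.2782.
Step 5: Two-sided p-value via normal approximation = 2*(1 - Phi(|z|)) = 0.780879.
Step 6: alpha = 0.1. fail to reject H0.

R = 7, z = -0.2782, p = 0.780879, fail to reject H0.


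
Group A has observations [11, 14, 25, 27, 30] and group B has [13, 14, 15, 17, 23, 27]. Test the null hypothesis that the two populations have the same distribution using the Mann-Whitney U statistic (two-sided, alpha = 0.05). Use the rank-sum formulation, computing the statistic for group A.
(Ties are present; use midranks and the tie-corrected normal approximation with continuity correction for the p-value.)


Step 1: Combine and sort all 11 observations; assign midranks.
sorted (value, group): (11,X), (13,Y), (14,X), (14,Y), (15,Y), (17,Y), (23,Y), (25,X), (27,X), (27,Y), (30,X)
ranks: 11->1, 13->2, 14->3.5, 14->3.5, 15->5, 17->6, 23->7, 25->8, 27->9.5, 27->9.5, 30->11
Step 2: Rank sum for X: R1 = 1 + 3.5 + 8 + 9.5 + 11 = 33.
Step 3: U_X = R1 - n1(n1+1)/2 = 33 - 5*6/2 = 33 - 15 = 18.
       U_Y = n1*n2 - U_X = 30 - 18 = 12.
Step 4: Ties are present, so use the tie-corrected normal approximation (with continuity correction) for the p-value.
Step 5: p-value = 0.646576; compare to alpha = 0.05. fail to reject H0.

U_X = 18, p = 0.646576, fail to reject H0 at alpha = 0.05.


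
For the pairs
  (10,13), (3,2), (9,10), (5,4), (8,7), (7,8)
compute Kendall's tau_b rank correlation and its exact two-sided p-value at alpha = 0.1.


Step 1: Enumerate the 15 unordered pairs (i,j) with i<j and classify each by sign(x_j-x_i) * sign(y_j-y_i).
  (1,2):dx=-7,dy=-11->C; (1,3):dx=-1,dy=-3->C; (1,4):dx=-5,dy=-9->C; (1,5):dx=-2,dy=-6->C
  (1,6):dx=-3,dy=-5->C; (2,3):dx=+6,dy=+8->C; (2,4):dx=+2,dy=+2->C; (2,5):dx=+5,dy=+5->C
  (2,6):dx=+4,dy=+6->C; (3,4):dx=-4,dy=-6->C; (3,5):dx=-1,dy=-3->C; (3,6):dx=-2,dy=-2->C
  (4,5):dx=+3,dy=+3->C; (4,6):dx=+2,dy=+4->C; (5,6):dx=-1,dy=+1->D
Step 2: C = 14, D = 1, total pairs = 15.
Step 3: tau = (C - D)/(n(n-1)/2) = (14 - 1)/15 = 0.866667.
Step 4: Exact two-sided p-value (enumerate n! = 720 permutations of y under H0): p = 0.016667.
Step 5: alpha = 0.1. reject H0.

tau_b = 0.8667 (C=14, D=1), p = 0.016667, reject H0.


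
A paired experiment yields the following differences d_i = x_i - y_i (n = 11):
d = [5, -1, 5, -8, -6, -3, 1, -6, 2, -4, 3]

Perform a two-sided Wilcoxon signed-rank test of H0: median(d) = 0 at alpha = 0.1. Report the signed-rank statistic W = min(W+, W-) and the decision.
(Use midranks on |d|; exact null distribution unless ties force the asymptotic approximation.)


Step 1: Drop any zero differences (none here) and take |d_i|.
|d| = [5, 1, 5, 8, 6, 3, 1, 6, 2, 4, 3]
Step 2: Midrank |d_i| (ties get averaged ranks).
ranks: |5|->7.5, |1|->1.5, |5|->7.5, |8|->11, |6|->9.5, |3|->4.5, |1|->1.5, |6|->9.5, |2|->3, |4|->6, |3|->4.5
Step 3: Attach original signs; sum ranks with positive sign and with negative sign.
W+ = 7.5 + 7.5 + 1.5 + 3 + 4.5 = 24
W- = 1.5 + 11 + 9.5 + 4.5 + 9.5 + 6 = 42
(Check: W+ + W- = 66 should equal n(n+1)/2 = 66.)
Step 4: Test statistic W = min(W+, W-) = 24.
Step 5: Ties in |d|, so use the tie-corrected normal approximation.
        E[W] = n(n+1)/4 = 11*12/4 = 33.
        Tie groups: |d|=1 (t=2), |d|=3 (t=2), |d|=5 (t=2), |d|=6 (t=2); sum(t^3 - t) = 24.
        Var[W] = n(n+1)(2n+1)/24 - sum(t^3-t)/48 = 3036/24 - 24/48 = 126.
        z = (W - E[W]) / sqrt(Var[W]) = (24 - 33) / 11.2250 = -0.8018.
        Two-sided p = 2*Phi(z) = 0.422678.
Step 6: alpha = 0.1. fail to reject H0.

W+ = 24, W- = 42, W = min = 24, p = 0.422678, fail to reject H0.


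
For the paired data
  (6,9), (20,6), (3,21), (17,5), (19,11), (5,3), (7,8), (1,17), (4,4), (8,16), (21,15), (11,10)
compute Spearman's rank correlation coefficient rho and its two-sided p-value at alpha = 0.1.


Step 1: Rank x and y separately (midranks; no ties here).
rank(x): 6->5, 20->11, 3->2, 17->9, 19->10, 5->4, 7->6, 1->1, 4->3, 8->7, 21->12, 11->8
rank(y): 9->6, 6->4, 21->12, 5->3, 11->8, 3->1, 8->5, 17->11, 4->2, 16->10, 15->9, 10->7
Step 2: d_i = R_x(i) - R_y(i); compute d_i^2.
  (5-6)^2=1, (11-4)^2=49, (2-12)^2=100, (9-3)^2=36, (10-8)^2=4, (4-1)^2=9, (6-5)^2=1, (1-11)^2=100, (3-2)^2=1, (7-10)^2=9, (12-9)^2=9, (8-7)^2=1
sum(d^2) = 320.
Step 3: rho = 1 - 6*320 / (12*(12^2 - 1)) = 1 - 1920/1716 = -0.118881.
Step 4: Under H0, t = rho * sqrt((n-2)/(1-rho^2)) = -0.3786 ~ t(10).
Step 5: Two-sided p-value from the t-distribution with 10 df = 0.712884.
Step 6: alpha = 0.1. fail to reject H0.

rho = -0.1189, p = 0.712884, fail to reject H0 at alpha = 0.1.


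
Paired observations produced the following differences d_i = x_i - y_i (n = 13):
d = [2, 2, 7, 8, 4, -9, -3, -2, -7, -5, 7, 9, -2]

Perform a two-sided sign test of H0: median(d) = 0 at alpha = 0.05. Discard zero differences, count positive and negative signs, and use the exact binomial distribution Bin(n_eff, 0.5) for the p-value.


Step 1: Discard zero differences. Original n = 13; n_eff = number of nonzero differences = 13.
Nonzero differences (with sign): +2, +2, +7, +8, +4, -9, -3, -2, -7, -5, +7, +9, -2
Step 2: Count signs: positive = 7, negative = 6.
Step 3: Under H0: P(positive) = 0.5, so the number of positives S ~ Bin(13, 0.5).
Step 4: Two-sided exact p-value = sum of Bin(13,0.5) probabilities at or below the observed probability = 1.000000.
Step 5: alpha = 0.05. fail to reject H0.

n_eff = 13, pos = 7, neg = 6, p = 1.000000, fail to reject H0.
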